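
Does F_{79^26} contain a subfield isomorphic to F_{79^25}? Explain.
No: F_{79^25} is not a subfield of F_{79^26}

F_{p^m} embeds in F_{p^n} iff m | n. Here 25 ∤ 26 (since 26 = 1·25 + 1 with remainder 1 ≠ 0), so F_{79^25} is not a subfield of F_{79^26}. Equivalently: if it were, the tower law would give 25 = [F_{79^25}:F_79] dividing [F_{79^26}:F_79] = 26, contradiction.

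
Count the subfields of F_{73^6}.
F_{73^6} has 4 subfields

The subfields of F_{p^n} are exactly the fields F_{p^d} for d | n (each is the fixed field of the unique index-d subgroup of Gal(F_{p^n}/F_p) ≅ Z/nZ). The divisors of n = 6 are {1, 2, 3, 6}, giving 4 subfields: F_{73^1}, F_{73^2}, F_{73^3}, F_{73^6}.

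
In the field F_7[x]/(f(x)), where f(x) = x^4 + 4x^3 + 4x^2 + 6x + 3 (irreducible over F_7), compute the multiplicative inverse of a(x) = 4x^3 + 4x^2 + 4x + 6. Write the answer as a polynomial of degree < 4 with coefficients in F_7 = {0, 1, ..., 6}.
a(x)^(-1) ≡ 6x^3 + 2x^2 + 5x (mod f(x))

Since f is irreducible over F_7, F_7[x]/(f) is a field and a(x) ≠ 0 has an inverse. Apply the extended Euclidean algorithm to f(x) and a(x) in F_7[x]: f(x) = (2x + 6)·a(x) + (5x + 2);  a(x) = (5x^2 + 3x + 1)·(5x + 2) + (4). The last nonzero remainder is the constant 4 = gcd(f, a) in F_7. Back-substituting through the division chain expresses 4 = s(x)·a(x) + t(x)·f(x) with s(x) ≡ 3x^3 + x^2 + 6x (mod f), so (3x^3 + x^2 + 6x)·a(x) ≡ 4 (mod f). Multiplying by 4^(-1) ≡ 2 in F_7 gives a(x)^(-1) ≡ 2·(3x^3 + x^2 + 6x) ≡ 6x^3 + 2x^2 + 5x (mod f). Check: (4x^3 + 4x^2 + 4x + 6)·(6x^3 + 2x^2 + 5x) = 3x^6 + 4x^5 + 3x^4 + x^3 + 4x^2 + 2x ≡ 1 (mod x^4 + 4x^3 + 4x^2 + 6x + 3).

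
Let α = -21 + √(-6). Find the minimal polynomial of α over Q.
m_α(x) = x^2 + 42x + 447

From α + 21 = √(-6), squaring gives (α + 21)^2 = -6, i.e. α^2 + 42α + 441 = -6, so α^2 + 42α + 447 = 0. The discriminant of x^2 + 42x + 447 is (42)^2 - 4·(447) = 1764 - 1788 = -24, and 4·(-6) is not a perfect square in Q since -6 is squarefree and ≠ 1. Hence x^2 + 42x + 447 is irreducible over Q and is the minimal polynomial of α.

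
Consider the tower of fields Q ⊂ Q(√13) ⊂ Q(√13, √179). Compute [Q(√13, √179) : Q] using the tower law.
[Q(√13, √179) : Q] = 4

[Q(√13):Q] = 2 (min poly x^2 - 13, irreducible since 13 is squarefree > 1). For the top step, suppose √179 ∈ Q(√13), say √179 = c + d√13 with c, d ∈ Q. Squaring: 179 = c^2 + 13d^2 + 2cd√13. Since √13 ∉ Q this forces 2cd = 0. If d = 0 then √179 = c ∈ Q, contradicting 179 squarefree > 1. If c = 0 then 179 = 13d^2, so 13·179 = (13d)^2 is a perfect square in Q — but 13·179 = 2327 is not a perfect square (since 13 and 179 are distinct squarefree integers). Contradiction. Hence √179 ∉ Q(√13), so x^2 - 179 stays irreducible over Q(√13) and [Q(√13, √179) : Q(√13)] = 2. By the tower law, [Q(√13, √179) : Q] = 2 · 2 = 4.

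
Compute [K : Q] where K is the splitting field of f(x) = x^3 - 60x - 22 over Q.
[K : Q] = 6

By the rational root test, any rational root of the monic integer polynomial f(x) = x^3 - 60x - 22 must be an integer dividing the constant term -22, i.e. one of ±{1, 2, 11, 22}. Evaluating: f(1) = -81, f(-1) = 37, f(2) = -134, f(-2) = 90, f(11) = 649, f(-11) = -693, f(22) = 9306, f(-22) = -9350; none is 0, so f has no rational root and is therefore irreducible over Q (a cubic with no linear factor over a field is irreducible). For an irreducible cubic, the Galois group is A_3 or S_3 according as the discriminant disc(f) = -4a^3 - 27b^2 = -4·(-60)^3 - 27·(-22)^2 = 850932 is or is not a square in Q. Here disc(f) = 850932 is not a perfect square in Q, so the Galois group of f over Q is not contained in A_3 and must be all of S_3. The splitting field has degree |S_3| = 6 over Q, so [K : Q] = 6.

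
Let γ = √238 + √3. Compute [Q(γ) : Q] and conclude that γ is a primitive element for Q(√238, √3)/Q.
[Q(γ) : Q] = 4 (equivalently, Q(γ) = Q(√238, √3))

Obviously Q(γ) ⊆ Q(√238, √3), and [Q(√238, √3):Q] = 4 (since 238, 3 are distinct squarefree integers > 1 with 714 not a perfect square). To show equality we compute the minimal polynomial of γ. From γ = √238 + √3: γ^2 = 238 + 2√(714) + 3 = 241 + 2√(714), so γ^2 - 241 = 2√(714); squaring, (γ^2 - 241)^2 = 4·714, i.e. γ^4 - 482γ^2 + 58081 - 2856 = 0, i.e. γ^4 - 482γ^2 + 55225 = 0. So γ is a root of x^4 - 482x^2 + 55225. This polynomial is irreducible over Q: it has no rational root (each ±√238 ± √3 is irrational), and any factorization into two quadratics over Q would force √(714) ∈ Q (pairing opposite roots) or √238, √3 ∈ Q (other pairings), all impossible. Hence [Q(γ):Q] = 4 = [Q(√238, √3):Q], so Q(γ) = Q(√238, √3).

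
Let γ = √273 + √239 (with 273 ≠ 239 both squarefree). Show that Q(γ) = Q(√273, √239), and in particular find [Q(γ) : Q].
[Q(γ) : Q] = 4 (equivalently, Q(γ) = Q(√273, √239))

Obviously Q(γ) ⊆ Q(√273, √239), and [Q(√273, √239):Q] = 4 (since 273, 239 are distinct squarefree integers > 1 with 65247 not a perfect square). To show equality we compute the minimal polynomial of γ. From γ = √273 + √239: γ^2 = 273 + 2√(65247) + 239 = 512 + 2√(65247), so γ^2 - 512 = 2√(65247); squaring, (γ^2 - 512)^2 = 4·65247, i.e. γ^4 - 1024γ^2 + 262144 - 260988 = 0, i.e. γ^4 - 1024γ^2 + 1156 = 0. So γ is a root of x^4 - 1024x^2 + 1156. This polynomial is irreducible over Q: it has no rational root (each ±√273 ± √239 is irrational), and any factorization into two quadratics over Q would force √(65247) ∈ Q (pairing opposite roots) or √273, √239 ∈ Q (other pairings), all impossible. Hence [Q(γ):Q] = 4 = [Q(√273, √239):Q], so Q(γ) = Q(√273, √239).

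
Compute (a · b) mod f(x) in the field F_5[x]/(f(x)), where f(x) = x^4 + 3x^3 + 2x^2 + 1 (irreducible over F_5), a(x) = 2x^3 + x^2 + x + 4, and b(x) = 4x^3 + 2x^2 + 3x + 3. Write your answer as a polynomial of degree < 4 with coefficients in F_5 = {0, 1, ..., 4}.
a · b ≡ 2x^3 + 3x^2 + x + 3 (mod f(x))

Multiply in F_5[x]: a(x)·b(x) = (2x^3 + x^2 + x + 4)·(4x^3 + 2x^2 + 3x + 3) = 3x^6 + 3x^5 + 2x^4 + 2x^3 + 4x^2 + 2. This has degree ≥ 4, so divide by f(x) over F_5: 3x^6 + 3x^5 + 2x^4 + 2x^3 + 4x^2 + 2 = (3x^2 + 4x + 4)·(x^4 + 3x^3 + 2x^2 + 1) + (2x^3 + 3x^2 + x + 3). Hence a·b ≡ 2x^3 + 3x^2 + x + 3 (mod f). (F_5[x]/(f) is a field with 5^4 = 625 elements since f is irreducible of degree 4.)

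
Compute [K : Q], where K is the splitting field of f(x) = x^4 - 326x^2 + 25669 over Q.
[K : Q] = 4

Solving the quadratic in x^2: x^2 = (326 ± √(326^2 - 4·25669))/2 = (326 ± √3600)/2 = (326 ± 60)/2, giving x^2 = 193 or x^2 = 133. So f(x) = (x^2 - 193)(x^2 - 133) and the roots of f are ±√193, ±√133. Hence the splitting field is K = Q(√193, √133). Since 193 and 133 are distinct squarefree integers > 1, their product 25669 is not a perfect square, so √133 ∉ Q(√193). By the tower law [K:Q] = [Q(√193,√133):Q(√193)] · [Q(√193):Q] = 2 · 2 = 4.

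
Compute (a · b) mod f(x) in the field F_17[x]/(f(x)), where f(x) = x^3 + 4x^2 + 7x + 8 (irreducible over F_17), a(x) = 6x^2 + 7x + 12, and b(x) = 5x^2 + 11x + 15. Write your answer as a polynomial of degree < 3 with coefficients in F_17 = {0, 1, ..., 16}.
a · b ≡ 8x^2 + 11x + 9 (mod f(x))

Multiply in F_17[x]: a(x)·b(x) = (6x^2 + 7x + 12)·(5x^2 + 11x + 15) = 13x^4 + 16x^3 + 6x^2 + 16x + 10. This has degree ≥ 3, so divide by f(x) over F_17: 13x^4 + 16x^3 + 6x^2 + 16x + 10 = (13x + 15)·(x^3 + 4x^2 + 7x + 8) + (8x^2 + 11x + 9). Hence a·b ≡ 8x^2 + 11x + 9 (mod f). (F_17[x]/(f) is a field with 17^3 = 4913 elements since f is irreducible of degree 3.)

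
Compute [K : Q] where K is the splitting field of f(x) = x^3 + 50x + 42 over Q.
[K : Q] = 6

By the rational root test, any rational root of the monic integer polynomial f(x) = x^3 + 50x + 42 must be an integer dividing the constant term 42, i.e. one of ±{1, 2, 3, 6, 7, 14, 21, 42}. Evaluating: f(1) = 93, f(-1) = -9, f(2) = 150, f(-2) = -66, f(3) = 219, f(-3) = -135, f(6) = 558, f(-6) = -474, f(7) = 735, f(-7) = -651, f(14) = 3486, f(-14) = -3402, f(21) = 10353, f(-21) = -10269, f(42) = 76230, f(-42) = -76146; none is 0, so f has no rational root and is therefore irreducible over Q (a cubic with no linear factor over a field is irreducible). For an irreducible cubic, the Galois group is A_3 or S_3 according as the discriminant disc(f) = -4a^3 - 27b^2 = -4·(50)^3 - 27·(42)^2 = -547628 is or is not a square in Q. Here disc(f) = -547628 is not a perfect square in Q, so the Galois group of f over Q is not contained in A_3 and must be all of S_3. The splitting field has degree |S_3| = 6 over Q, so [K : Q] = 6.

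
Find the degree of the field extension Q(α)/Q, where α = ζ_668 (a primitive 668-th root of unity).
[Q(α):Q] = 332

The minimal polynomial of ζ_668 over Q is the 668-th cyclotomic polynomial Φ_668(x), which is irreducible over Q and has degree φ(668) = 332. Hence [Q(α):Q] = φ(668) = 332.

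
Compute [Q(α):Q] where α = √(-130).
[Q(α):Q] = 2

[Q(α):Q] equals the degree of the minimal polynomial of α. Here α^2 = -130 and x^2 + 130 is irreducible (d = -130 is squarefree, ≠ 1, hence not a square), so deg(m_α) = 2. Thus [Q(α):Q] = 2.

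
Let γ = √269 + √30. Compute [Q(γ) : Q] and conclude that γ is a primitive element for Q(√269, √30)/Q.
[Q(γ) : Q] = 4 (equivalently, Q(γ) = Q(√269, √30))

Obviously Q(γ) ⊆ Q(√269, √30), and [Q(√269, √30):Q] = 4 (since 269, 30 are distinct squarefree integers > 1 with 8070 not a perfect square). To show equality we compute the minimal polynomial of γ. From γ = √269 + √30: γ^2 = 269 + 2√(8070) + 30 = 299 + 2√(8070), so γ^2 - 299 = 2√(8070); squaring, (γ^2 - 299)^2 = 4·8070, i.e. γ^4 - 598γ^2 + 89401 - 32280 = 0, i.e. γ^4 - 598γ^2 + 57121 = 0. So γ is a root of x^4 - 598x^2 + 57121. This polynomial is irreducible over Q: it has no rational root (each ±√269 ± √30 is irrational), and any factorization into two quadratics over Q would force √(8070) ∈ Q (pairing opposite roots) or √269, √30 ∈ Q (other pairings), all impossible. Hence [Q(γ):Q] = 4 = [Q(√269, √30):Q], so Q(γ) = Q(√269, √30).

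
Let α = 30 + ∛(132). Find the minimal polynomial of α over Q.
m_α(x) = x^3 - 90x^2 + 2700x - 27132

Set β = α - 30 = ∛(132), so β^3 = 132. Then (α - 30)^3 - 132 = 0, i.e. α is a root of g(x) = (x - 30)^3 - 132 = x^3 - 90x^2 + 2700x - 27132. Since g(x) = h(x - 30) where h(x) = x^3 - 132, and h is irreducible over Q (because 132 is not a perfect cube, so h has no rational root, and a monic cubic with no rational root is irreducible), g is also irreducible (irreducibility is preserved under the substitution x → x - 30). Hence m_α(x) = x^3 - 90x^2 + 2700x - 27132.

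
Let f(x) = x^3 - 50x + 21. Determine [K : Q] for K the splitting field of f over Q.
[K : Q] = 6

By the rational root test, any rational root of the monic integer polynomial f(x) = x^3 - 50x + 21 must be an integer dividing the constant term 21, i.e. one of ±{1, 3, 7, 21}. Evaluating: f(1) = -28, f(-1) = 70, f(3) = -102, f(-3) = 144, f(7) = 14, f(-7) = 28, f(21) = 8232, f(-21) = -8190; none is 0, so f has no rational root and is therefore irreducible over Q (a cubic with no linear factor over a field is irreducible). For an irreducible cubic, the Galois group is A_3 or S_3 according as the discriminant disc(f) = -4a^3 - 27b^2 = -4·(-50)^3 - 27·(21)^2 = 488093 is or is not a square in Q. Here disc(f) = 488093 is not a perfect square in Q, so the Galois group of f over Q is not contained in A_3 and must be all of S_3. The splitting field has degree |S_3| = 6 over Q, so [K : Q] = 6.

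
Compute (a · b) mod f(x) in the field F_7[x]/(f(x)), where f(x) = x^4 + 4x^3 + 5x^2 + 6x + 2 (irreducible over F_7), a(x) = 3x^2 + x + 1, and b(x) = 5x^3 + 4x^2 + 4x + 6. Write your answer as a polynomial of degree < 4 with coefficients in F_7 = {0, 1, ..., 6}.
a · b ≡ 6x^3 + 4x^2 + 1 (mod f(x))

Multiply in F_7[x]: a(x)·b(x) = (3x^2 + x + 1)·(5x^3 + 4x^2 + 4x + 6) = x^5 + 3x^4 + 5x^2 + 3x + 6. This has degree ≥ 4, so divide by f(x) over F_7: x^5 + 3x^4 + 5x^2 + 3x + 6 = (x + 6)·(x^4 + 4x^3 + 5x^2 + 6x + 2) + (6x^3 + 4x^2 + 1). Hence a·b ≡ 6x^3 + 4x^2 + 1 (mod f). (F_7[x]/(f) is a field with 7^4 = 2401 elements since f is irreducible of degree 4.)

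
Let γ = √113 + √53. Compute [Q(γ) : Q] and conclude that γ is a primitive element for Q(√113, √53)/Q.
[Q(γ) : Q] = 4 (equivalently, Q(γ) = Q(√113, √53))

Obviously Q(γ) ⊆ Q(√113, √53), and [Q(√113, √53):Q] = 4 (since 113, 53 are distinct squarefree integers > 1 with 5989 not a perfect square). To show equality we compute the minimal polynomial of γ. From γ = √113 + √53: γ^2 = 113 + 2√(5989) + 53 = 166 + 2√(5989), so γ^2 - 166 = 2√(5989); squaring, (γ^2 - 166)^2 = 4·5989, i.e. γ^4 - 332γ^2 + 27556 - 23956 = 0, i.e. γ^4 - 332γ^2 + 3600 = 0. So γ is a root of x^4 - 332x^2 + 3600. This polynomial is irreducible over Q: it has no rational root (each ±√113 ± √53 is irrational), and any factorization into two quadratics over Q would force √(5989) ∈ Q (pairing opposite roots) or √113, √53 ∈ Q (other pairings), all impossible. Hence [Q(γ):Q] = 4 = [Q(√113, √53):Q], so Q(γ) = Q(√113, √53).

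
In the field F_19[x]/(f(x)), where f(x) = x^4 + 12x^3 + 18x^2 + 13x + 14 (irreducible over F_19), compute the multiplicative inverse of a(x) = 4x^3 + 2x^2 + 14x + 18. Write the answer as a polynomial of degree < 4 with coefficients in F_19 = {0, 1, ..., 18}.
a(x)^(-1) ≡ 16x^3 + 16x^2 + 8x + 13 (mod f(x))

Since f is irreducible over F_19, F_19[x]/(f) is a field and a(x) ≠ 0 has an inverse. Apply the extended Euclidean algorithm to f(x) and a(x) in F_19[x]: f(x) = (5x + 10)·a(x) + (4x^2 + 11x + 5);  a(x) = (x + 12)·(4x^2 + 11x + 5) + (10x + 15);  (4x^2 + 11x + 5) = (8x + 10)·(10x + 15) + (7). The last nonzero remainder is the constant 7 = gcd(f, a) in F_19. Back-substituting through the division chain expresses 7 = s(x)·a(x) + t(x)·f(x) with s(x) ≡ 17x^3 + 17x^2 + 18x + 15 (mod f), so (17x^3 + 17x^2 + 18x + 15)·a(x) ≡ 7 (mod f). Multiplying by 7^(-1) ≡ 11 in F_19 gives a(x)^(-1) ≡ 11·(17x^3 + 17x^2 + 18x + 15) ≡ 16x^3 + 16x^2 + 8x + 13 (mod f). Check: (4x^3 + 2x^2 + 14x + 18)·(16x^3 + 16x^2 + 8x + 13) = 7x^6 + x^5 + 3x^4 + 10x^3 + 8x^2 + 3x + 6 ≡ 1 (mod x^4 + 12x^3 + 18x^2 + 13x + 14).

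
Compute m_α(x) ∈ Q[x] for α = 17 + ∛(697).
m_α(x) = x^3 - 51x^2 + 867x - 5610

Set β = α - 17 = ∛(697), so β^3 = 697. Then (α - 17)^3 - 697 = 0, i.e. α is a root of g(x) = (x - 17)^3 - 697 = x^3 - 51x^2 + 867x - 5610. Since g(x) = h(x - 17) where h(x) = x^3 - 697, and h is irreducible over Q (because 697 is not a perfect cube, so h has no rational root, and a monic cubic with no rational root is irreducible), g is also irreducible (irreducibility is preserved under the substitution x → x - 17). Hence m_α(x) = x^3 - 51x^2 + 867x - 5610.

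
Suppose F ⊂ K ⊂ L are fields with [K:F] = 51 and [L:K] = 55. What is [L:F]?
[L:F] = 2805

The tower law says that for any tower of field extensions F ⊂ K ⊂ L with finite degrees, [L:F] = [L:K] · [K:F]. Here this gives [L:F] = 55 · 51 = 2805.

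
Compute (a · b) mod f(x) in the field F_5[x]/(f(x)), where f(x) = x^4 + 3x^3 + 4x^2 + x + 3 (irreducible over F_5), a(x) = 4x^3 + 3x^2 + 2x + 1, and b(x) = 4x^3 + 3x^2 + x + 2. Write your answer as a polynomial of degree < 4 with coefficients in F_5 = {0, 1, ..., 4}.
a · b ≡ 4x^3 + x^2 + 3x (mod f(x))

Multiply in F_5[x]: a(x)·b(x) = (4x^3 + 3x^2 + 2x + 1)·(4x^3 + 3x^2 + x + 2) = x^6 + 4x^5 + x^4 + x^3 + x^2 + 2. This has degree ≥ 4, so divide by f(x) over F_5: x^6 + 4x^5 + x^4 + x^3 + x^2 + 2 = (x^2 + x + 4)·(x^4 + 3x^3 + 4x^2 + x + 3) + (4x^3 + x^2 + 3x). Hence a·b ≡ 4x^3 + x^2 + 3x (mod f). (F_5[x]/(f) is a field with 5^4 = 625 elements since f is irreducible of degree 4.)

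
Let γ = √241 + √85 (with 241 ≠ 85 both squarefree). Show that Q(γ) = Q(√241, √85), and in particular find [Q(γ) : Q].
[Q(γ) : Q] = 4 (equivalently, Q(γ) = Q(√241, √85))

Obviously Q(γ) ⊆ Q(√241, √85), and [Q(√241, √85):Q] = 4 (since 241, 85 are distinct squarefree integers > 1 with 20485 not a perfect square). To show equality we compute the minimal polynomial of γ. From γ = √241 + √85: γ^2 = 241 + 2√(20485) + 85 = 326 + 2√(20485), so γ^2 - 326 = 2√(20485); squaring, (γ^2 - 326)^2 = 4·20485, i.e. γ^4 - 652γ^2 + 106276 - 81940 = 0, i.e. γ^4 - 652γ^2 + 24336 = 0. So γ is a root of x^4 - 652x^2 + 24336. This polynomial is irreducible over Q: it has no rational root (each ±√241 ± √85 is irrational), and any factorization into two quadratics over Q would force √(20485) ∈ Q (pairing opposite roots) or √241, √85 ∈ Q (other pairings), all impossible. Hence [Q(γ):Q] = 4 = [Q(√241, √85):Q], so Q(γ) = Q(√241, √85).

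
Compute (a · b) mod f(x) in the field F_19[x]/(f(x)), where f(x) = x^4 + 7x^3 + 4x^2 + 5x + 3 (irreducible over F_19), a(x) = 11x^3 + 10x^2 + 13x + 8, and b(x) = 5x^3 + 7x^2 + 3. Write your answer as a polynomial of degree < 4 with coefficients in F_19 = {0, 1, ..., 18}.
a · b ≡ 8x^3 + 8x^2 + 17x + 10 (mod f(x))

Multiply in F_19[x]: a(x)·b(x) = (11x^3 + 10x^2 + 13x + 8)·(5x^3 + 7x^2 + 3) = 17x^6 + 13x^5 + 2x^4 + 12x^3 + 10x^2 + x + 5. This has degree ≥ 4, so divide by f(x) over F_19: 17x^6 + 13x^5 + 2x^4 + 12x^3 + 10x^2 + x + 5 = (17x^2 + 8x + 11)·(x^4 + 7x^3 + 4x^2 + 5x + 3) + (8x^3 + 8x^2 + 17x + 10). Hence a·b ≡ 8x^3 + 8x^2 + 17x + 10 (mod f). (F_19[x]/(f) is a field with 19^4 = 130321 elements since f is irreducible of degree 4.)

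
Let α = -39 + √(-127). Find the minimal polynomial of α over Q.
m_α(x) = x^2 + 78x + 1648

From α + 39 = √(-127), squaring gives (α + 39)^2 = -127, i.e. α^2 + 78α + 1521 = -127, so α^2 + 78α + 1648 = 0. The discriminant of x^2 + 78x + 1648 is (78)^2 - 4·(1648) = 6084 - 6592 = -508, and 4·(-127) is not a perfect square in Q since -127 is squarefree and ≠ 1. Hence x^2 + 78x + 1648 is irreducible over Q and is the minimal polynomial of α.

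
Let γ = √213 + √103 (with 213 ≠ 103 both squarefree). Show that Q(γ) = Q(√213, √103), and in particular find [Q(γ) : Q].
[Q(γ) : Q] = 4 (equivalently, Q(γ) = Q(√213, √103))

Obviously Q(γ) ⊆ Q(√213, √103), and [Q(√213, √103):Q] = 4 (since 213, 103 are distinct squarefree integers > 1 with 21939 not a perfect square). To show equality we compute the minimal polynomial of γ. From γ = √213 + √103: γ^2 = 213 + 2√(21939) + 103 = 316 + 2√(21939), so γ^2 - 316 = 2√(21939); squaring, (γ^2 - 316)^2 = 4·21939, i.e. γ^4 - 632γ^2 + 99856 - 87756 = 0, i.e. γ^4 - 632γ^2 + 12100 = 0. So γ is a root of x^4 - 632x^2 + 12100. This polynomial is irreducible over Q: it has no rational root (each ±√213 ± √103 is irrational), and any factorization into two quadratics over Q would force √(21939) ∈ Q (pairing opposite roots) or √213, √103 ∈ Q (other pairings), all impossible. Hence [Q(γ):Q] = 4 = [Q(√213, √103):Q], so Q(γ) = Q(√213, √103).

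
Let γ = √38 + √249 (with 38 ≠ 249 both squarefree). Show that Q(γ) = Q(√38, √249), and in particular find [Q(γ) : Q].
[Q(γ) : Q] = 4 (equivalently, Q(γ) = Q(√38, √249))

Obviously Q(γ) ⊆ Q(√38, √249), and [Q(√38, √249):Q] = 4 (since 38, 249 are distinct squarefree integers > 1 with 9462 not a perfect square). To show equality we compute the minimal polynomial of γ. From γ = √38 + √249: γ^2 = 38 + 2√(9462) + 249 = 287 + 2√(9462), so γ^2 - 287 = 2√(9462); squaring, (γ^2 - 287)^2 = 4·9462, i.e. γ^4 - 574γ^2 + 82369 - 37848 = 0, i.e. γ^4 - 574γ^2 + 44521 = 0. So γ is a root of x^4 - 574x^2 + 44521. This polynomial is irreducible over Q: it has no rational root (each ±√38 ± √249 is irrational), and any factorization into two quadratics over Q would force √(9462) ∈ Q (pairing opposite roots) or √38, √249 ∈ Q (other pairings), all impossible. Hence [Q(γ):Q] = 4 = [Q(√38, √249):Q], so Q(γ) = Q(√38, √249).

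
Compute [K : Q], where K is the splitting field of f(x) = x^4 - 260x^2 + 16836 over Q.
[K : Q] = 4

Solving the quadratic in x^2: x^2 = (260 ± √(260^2 - 4·16836))/2 = (260 ± √256)/2 = (260 ± 16)/2, giving x^2 = 138 or x^2 = 122. So f(x) = (x^2 - 138)(x^2 - 122) and the roots of f are ±√138, ±√122. Hence the splitting field is K = Q(√138, √122). Since 138 and 122 are distinct squarefree integers > 1, their product 16836 is not a perfect square, so √122 ∉ Q(√138). By the tower law [K:Q] = [Q(√138,√122):Q(√138)] · [Q(√138):Q] = 2 · 2 = 4.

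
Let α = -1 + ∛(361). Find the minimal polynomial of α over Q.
m_α(x) = x^3 + 3x^2 + 3x - 360

Set β = α + 1 = ∛(361), so β^3 = 361. Then (α + 1)^3 - 361 = 0, i.e. α is a root of g(x) = (x + 1)^3 - 361 = x^3 + 3x^2 + 3x - 360. Since g(x) = h(x + 1) where h(x) = x^3 - 361, and h is irreducible over Q (because 361 is not a perfect cube, so h has no rational root, and a monic cubic with no rational root is irreducible), g is also irreducible (irreducibility is preserved under the substitution x → x + 1). Hence m_α(x) = x^3 + 3x^2 + 3x - 360.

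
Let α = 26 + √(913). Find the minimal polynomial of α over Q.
m_α(x) = x^2 - 52x - 237

From α - 26 = √(913), squaring gives (α - 26)^2 = 913, i.e. α^2 - 52α + 676 = 913, so α^2 - 52α - 237 = 0. The discriminant of x^2 - 52x - 237 is (-52)^2 - 4·(-237) = 2704 + 948 = 3652, and 4·(913) is not a perfect square in Q since 913 is squarefree and ≠ 1. Hence x^2 - 52x - 237 is irreducible over Q and is the minimal polynomial of α.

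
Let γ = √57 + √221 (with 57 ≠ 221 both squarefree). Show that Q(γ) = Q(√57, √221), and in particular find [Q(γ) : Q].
[Q(γ) : Q] = 4 (equivalently, Q(γ) = Q(√57, √221))

Obviously Q(γ) ⊆ Q(√57, √221), and [Q(√57, √221):Q] = 4 (since 57, 221 are distinct squarefree integers > 1 with 12597 not a perfect square). To show equality we compute the minimal polynomial of γ. From γ = √57 + √221: γ^2 = 57 + 2√(12597) + 221 = 278 + 2√(12597), so γ^2 - 278 = 2√(12597); squaring, (γ^2 - 278)^2 = 4·12597, i.e. γ^4 - 556γ^2 + 77284 - 50388 = 0, i.e. γ^4 - 556γ^2 + 26896 = 0. So γ is a root of x^4 - 556x^2 + 26896. This polynomial is irreducible over Q: it has no rational root (each ±√57 ± √221 is irrational), and any factorization into two quadratics over Q would force √(12597) ∈ Q (pairing opposite roots) or √57, √221 ∈ Q (other pairings), all impossible. Hence [Q(γ):Q] = 4 = [Q(√57, √221):Q], so Q(γ) = Q(√57, √221).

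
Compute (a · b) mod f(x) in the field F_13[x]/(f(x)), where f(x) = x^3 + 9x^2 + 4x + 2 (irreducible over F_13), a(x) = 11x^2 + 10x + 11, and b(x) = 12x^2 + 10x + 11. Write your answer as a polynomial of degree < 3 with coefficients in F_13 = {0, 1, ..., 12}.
a · b ≡ 10x^2 + 5x + 9 (mod f(x))

Multiply in F_13[x]: a(x)·b(x) = (11x^2 + 10x + 11)·(12x^2 + 10x + 11) = 2x^4 + 9x^3 + 2x^2 + 12x + 4. This has degree ≥ 3, so divide by f(x) over F_13: 2x^4 + 9x^3 + 2x^2 + 12x + 4 = (2x + 4)·(x^3 + 9x^2 + 4x + 2) + (10x^2 + 5x + 9). Hence a·b ≡ 10x^2 + 5x + 9 (mod f). (F_13[x]/(f) is a field with 13^3 = 2197 elements since f is irreducible of degree 3.)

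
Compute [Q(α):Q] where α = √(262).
[Q(α):Q] = 2

[Q(α):Q] equals the degree of the minimal polynomial of α. Here α^2 = 262 and x^2 - 262 is irreducible (d = 262 is squarefree, ≠ 1, hence not a square), so deg(m_α) = 2. Thus [Q(α):Q] = 2.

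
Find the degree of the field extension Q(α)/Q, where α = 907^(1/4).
[Q(α):Q] = 4

α is a root of x^4 - 907. By Eisenstein's criterion at the prime p = 907 (which divides the constant term 907 but p^2 = 822649 does not, since 907 is squarefree), x^4 - 907 is irreducible over Q. Hence [Q(α):Q] = 4.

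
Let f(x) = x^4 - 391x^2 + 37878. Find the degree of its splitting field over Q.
[K : Q] = 4

Solving the quadratic in x^2: x^2 = (391 ± √(391^2 - 4·37878))/2 = (391 ± √1369)/2 = (391 ± 37)/2, giving x^2 = 177 or x^2 = 214. So f(x) = (x^2 - 177)(x^2 - 214) and the roots of f are ±√177, ±√214. Hence the splitting field is K = Q(√177, √214). Since 177 and 214 are distinct squarefree integers > 1, their product 37878 is not a perfect square, so √214 ∉ Q(√177). By the tower law [K:Q] = [Q(√177,√214):Q(√177)] · [Q(√177):Q] = 2 · 2 = 4.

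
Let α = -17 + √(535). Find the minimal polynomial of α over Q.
m_α(x) = x^2 + 34x - 246

From α + 17 = √(535), squaring gives (α + 17)^2 = 535, i.e. α^2 + 34α + 289 = 535, so α^2 + 34α - 246 = 0. The discriminant of x^2 + 34x - 246 is (34)^2 - 4·(-246) = 1156 + 984 = 2140, and 4·(535) is not a perfect square in Q since 535 is squarefree and ≠ 1. Hence x^2 + 34x - 246 is irreducible over Q and is the minimal polynomial of α.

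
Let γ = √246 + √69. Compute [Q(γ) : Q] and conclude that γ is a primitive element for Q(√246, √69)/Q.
[Q(γ) : Q] = 4 (equivalently, Q(γ) = Q(√246, √69))

Obviously Q(γ) ⊆ Q(√246, √69), and [Q(√246, √69):Q] = 4 (since 246, 69 are distinct squarefree integers > 1 with 16974 not a perfect square). To show equality we compute the minimal polynomial of γ. From γ = √246 + √69: γ^2 = 246 + 2√(16974) + 69 = 315 + 2√(16974), so γ^2 - 315 = 2√(16974); squaring, (γ^2 - 315)^2 = 4·16974, i.e. γ^4 - 630γ^2 + 99225 - 67896 = 0, i.e. γ^4 - 630γ^2 + 31329 = 0. So γ is a root of x^4 - 630x^2 + 31329. This polynomial is irreducible over Q: it has no rational root (each ±√246 ± √69 is irrational), and any factorization into two quadratics over Q would force √(16974) ∈ Q (pairing opposite roots) or √246, √69 ∈ Q (other pairings), all impossible. Hence [Q(γ):Q] = 4 = [Q(√246, √69):Q], so Q(γ) = Q(√246, √69).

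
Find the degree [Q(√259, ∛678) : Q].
[Q(√259, ∛678) : Q] = 6

Let L = Q(√259, ∛678). Since Q(√259) ⊂ L and [Q(√259):Q] = 2, the tower law gives 2 | [L:Q]. Likewise Q(∛678) ⊂ L with [Q(∛678):Q] = 3 (because 678 is not a perfect cube), so 3 | [L:Q]. As gcd(2,3) = 1, [L:Q] is divisible by 6. Conversely L is generated over Q by √259 and ∛678, so [L:Q] ≤ 2·3 = 6. Therefore [Q(√259, ∛678) : Q] = 6.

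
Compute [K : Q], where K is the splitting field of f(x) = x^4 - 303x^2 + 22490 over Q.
[K : Q] = 4

Solving the quadratic in x^2: x^2 = (303 ± √(303^2 - 4·22490))/2 = (303 ± √1849)/2 = (303 ± 43)/2, giving x^2 = 173 or x^2 = 130. So f(x) = (x^2 - 173)(x^2 - 130) and the roots of f are ±√173, ±√130. Hence the splitting field is K = Q(√173, √130). Since 173 and 130 are distinct squarefree integers > 1, their product 22490 is not a perfect square, so √130 ∉ Q(√173). By the tower law [K:Q] = [Q(√173,√130):Q(√173)] · [Q(√173):Q] = 2 · 2 = 4.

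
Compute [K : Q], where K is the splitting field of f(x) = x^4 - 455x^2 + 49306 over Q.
[K : Q] = 4

Solving the quadratic in x^2: x^2 = (455 ± √(455^2 - 4·49306))/2 = (455 ± √9801)/2 = (455 ± 99)/2, giving x^2 = 277 or x^2 = 178. So f(x) = (x^2 - 277)(x^2 - 178) and the roots of f are ±√277, ±√178. Hence the splitting field is K = Q(√277, √178). Since 277 and 178 are distinct squarefree integers > 1, their product 49306 is not a perfect square, so √178 ∉ Q(√277). By the tower law [K:Q] = [Q(√277,√178):Q(√277)] · [Q(√277):Q] = 2 · 2 = 4.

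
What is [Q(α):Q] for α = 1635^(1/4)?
[Q(α):Q] = 4

α is a root of x^4 - 1635. By Eisenstein's criterion at the prime p = 3 (which divides the constant term 1635 but p^2 = 9 does not, since 1635 is squarefree), x^4 - 1635 is irreducible over Q. Hence [Q(α):Q] = 4.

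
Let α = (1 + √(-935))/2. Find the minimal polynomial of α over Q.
m_α(x) = x^2 - x + 234

From 2α - 1 = √(-935), squaring gives (2α - 1)^2 = -935, i.e. 4α^2 - 4α + 1 = -935, so α^2 - α + (1 + 935)/4 = 0. Since -935 ≡ 1 (mod 4), (1 + 935)/4 = 234 ∈ Z. The polynomial x^2 - x + 234 has discriminant 1 - 4·(234) = -935, which is not a perfect square in Q (d = -935 is squarefree and ≠ 1), so x^2 - x + 234 is irreducible over Q. It is the minimal polynomial of α.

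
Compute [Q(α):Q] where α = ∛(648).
[Q(α):Q] = 3

The minimal polynomial of α is x^3 - 648, irreducible over Q since 648 is not a perfect cube (so x^3 - 648 has no rational root). Hence [Q(α):Q] = deg(m_α) = 3.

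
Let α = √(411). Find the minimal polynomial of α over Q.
m_α(x) = x^2 - 411

α satisfies α^2 - 411 = 0, so x^2 - 411 annihilates α. Since d = 411 is squarefree and ≠ 1, it is not a perfect square in Q, so x^2 - 411 has no rational root and is therefore irreducible over Q (a degree-2 polynomial over a field is irreducible iff it has no root). Hence m_α(x) = x^2 - 411.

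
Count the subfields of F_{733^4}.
F_{733^4} has 3 subfields

The subfields of F_{p^n} are exactly the fields F_{p^d} for d | n (each is the fixed field of the unique index-d subgroup of Gal(F_{p^n}/F_p) ≅ Z/nZ). The divisors of n = 4 are {1, 2, 4}, giving 3 subfields: F_{733^1}, F_{733^2}, F_{733^4}.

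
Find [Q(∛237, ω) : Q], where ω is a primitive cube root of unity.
[Q(∛237, ω) : Q] = 6

[Q(∛237):Q] = 3 (min poly x^3 - 237, irreducible since 237 is not a perfect cube). [Q(ω):Q] = 2 (min poly x^2 + x + 1). Since Q(∛237) ⊂ R and ω ∉ R, we have ω ∉ Q(∛237), so x^2 + x + 1 remains irreducible over Q(∛237) and [Q(∛237, ω) : Q(∛237)] = 2. By the tower law, [Q(∛237, ω) : Q] = 3 · 2 = 6. (In fact Q(∛237, ω) is the splitting field of x^3 - 237 over Q.)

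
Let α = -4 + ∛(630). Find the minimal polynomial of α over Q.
m_α(x) = x^3 + 12x^2 + 48x - 566

Set β = α + 4 = ∛(630), so β^3 = 630. Then (α + 4)^3 - 630 = 0, i.e. α is a root of g(x) = (x + 4)^3 - 630 = x^3 + 12x^2 + 48x - 566. Since g(x) = h(x + 4) where h(x) = x^3 - 630, and h is irreducible over Q (because 630 is not a perfect cube, so h has no rational root, and a monic cubic with no rational root is irreducible), g is also irreducible (irreducibility is preserved under the substitution x → x + 4). Hence m_α(x) = x^3 + 12x^2 + 48x - 566.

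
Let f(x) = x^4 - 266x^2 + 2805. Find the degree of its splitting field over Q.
[K : Q] = 4

Solving the quadratic in x^2: x^2 = (266 ± √(266^2 - 4·2805))/2 = (266 ± √59536)/2 = (266 ± 244)/2, giving x^2 = 255 or x^2 = 11. So f(x) = (x^2 - 255)(x^2 - 11) and the roots of f are ±√255, ±√11. Hence the splitting field is K = Q(√255, √11). Since 255 and 11 are distinct squarefree integers > 1, their product 2805 is not a perfect square, so √11 ∉ Q(√255). By the tower law [K:Q] = [Q(√255,√11):Q(√255)] · [Q(√255):Q] = 2 · 2 = 4.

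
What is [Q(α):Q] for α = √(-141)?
[Q(α):Q] = 2

[Q(α):Q] equals the degree of the minimal polynomial of α. Here α^2 = -141 and x^2 + 141 is irreducible (d = -141 is squarefree, ≠ 1, hence not a square), so deg(m_α) = 2. Thus [Q(α):Q] = 2.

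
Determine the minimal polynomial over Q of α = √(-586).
m_α(x) = x^2 + 586

α satisfies α^2 + 586 = 0, so x^2 + 586 annihilates α. Since d = -586 is squarefree and ≠ 1, it is not a perfect square in Q, so x^2 + 586 has no rational root and is therefore irreducible over Q (a degree-2 polynomial over a field is irreducible iff it has no root). Hence m_α(x) = x^2 + 586.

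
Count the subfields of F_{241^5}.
F_{241^5} has 2 subfields

The subfields of F_{p^n} are exactly the fields F_{p^d} for d | n (each is the fixed field of the unique index-d subgroup of Gal(F_{p^n}/F_p) ≅ Z/nZ). The divisors of n = 5 are {1, 5}, giving 2 subfields: F_{241^1}, F_{241^5}.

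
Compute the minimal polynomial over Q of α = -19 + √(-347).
m_α(x) = x^2 + 38x + 708

From α + 19 = √(-347), squaring gives (α + 19)^2 = -347, i.e. α^2 + 38α + 361 = -347, so α^2 + 38α + 708 = 0. The discriminant of x^2 + 38x + 708 is (38)^2 - 4·(708) = 1444 - 2832 = -1388, and 4·(-347) is not a perfect square in Q since -347 is squarefree and ≠ 1. Hence x^2 + 38x + 708 is irreducible over Q and is the minimal polynomial of α.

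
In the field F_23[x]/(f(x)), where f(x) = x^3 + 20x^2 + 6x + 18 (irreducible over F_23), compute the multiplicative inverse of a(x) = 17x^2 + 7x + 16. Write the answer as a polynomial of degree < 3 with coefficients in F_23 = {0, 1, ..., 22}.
a(x)^(-1) ≡ 5x^2 + 19x + 4 (mod f(x))

Since f is irreducible over F_23, F_23[x]/(f) is a field and a(x) ≠ 0 has an inverse. Apply the extended Euclidean algorithm to f(x) and a(x) in F_23[x]: f(x) = (19x + 15)·a(x) + (11x + 8);  a(x) = (12x + 17)·(11x + 8) + (18). The last nonzero remainder is the constant 18 = gcd(f, a) in F_23. Back-substituting through the division chain expresses 18 = s(x)·a(x) + t(x)·f(x) with s(x) ≡ 21x^2 + 20x + 3 (mod f), so (21x^2 + 20x + 3)·a(x) ≡ 18 (mod f). Multiplying by 18^(-1) ≡ 9 in F_23 gives a(x)^(-1) ≡ 9·(21x^2 + 20x + 3) ≡ 5x^2 + 19x + 4 (mod f). Check: (17x^2 + 7x + 16)·(5x^2 + 19x + 4) = 16x^4 + 13x^3 + 5x^2 + 10x + 18 ≡ 1 (mod x^3 + 20x^2 + 6x + 18).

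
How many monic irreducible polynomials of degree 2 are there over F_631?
There are 198765 monic irreducible polynomials of degree 2 over F_631

Each element of F_{631^2} that lies in no proper subfield is a root of exactly one monic irreducible of degree 2 over F_631, and each such polynomial has 2 distinct roots in F_{631^2}. By Möbius inversion the count is N_631(2) = (1/2) Σ_{d|2} μ(2/d) · 631^d = (1/2)(μ(2)·631^1 + μ(1)·631^2) = 397530/2 = 198765.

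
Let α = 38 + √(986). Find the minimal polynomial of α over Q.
m_α(x) = x^2 - 76x + 458

From α - 38 = √(986), squaring gives (α - 38)^2 = 986, i.e. α^2 - 76α + 1444 = 986, so α^2 - 76α + 458 = 0. The discriminant of x^2 - 76x + 458 is (-76)^2 - 4·(458) = 5776 - 1832 = 3944, and 4·(986) is not a perfect square in Q since 986 is squarefree and ≠ 1. Hence x^2 - 76x + 458 is irreducible over Q and is the minimal polynomial of α.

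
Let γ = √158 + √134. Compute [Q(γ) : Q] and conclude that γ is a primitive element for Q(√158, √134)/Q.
[Q(γ) : Q] = 4 (equivalently, Q(γ) = Q(√158, √134))

Obviously Q(γ) ⊆ Q(√158, √134), and [Q(√158, √134):Q] = 4 (since 158, 134 are distinct squarefree integers > 1 with 21172 not a perfect square). To show equality we compute the minimal polynomial of γ. From γ = √158 + √134: γ^2 = 158 + 2√(21172) + 134 = 292 + 2√(21172), so γ^2 - 292 = 2√(21172); squaring, (γ^2 - 292)^2 = 4·21172, i.e. γ^4 - 584γ^2 + 85264 - 84688 = 0, i.e. γ^4 - 584γ^2 + 576 = 0. So γ is a root of x^4 - 584x^2 + 576. This polynomial is irreducible over Q: it has no rational root (each ±√158 ± √134 is irrational), and any factorization into two quadratics over Q would force √(21172) ∈ Q (pairing opposite roots) or √158, √134 ∈ Q (other pairings), all impossible. Hence [Q(γ):Q] = 4 = [Q(√158, √134):Q], so Q(γ) = Q(√158, √134).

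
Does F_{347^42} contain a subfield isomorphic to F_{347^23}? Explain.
No: F_{347^23} is not a subfield of F_{347^42}

F_{p^m} embeds in F_{p^n} iff m | n. Here 23 ∤ 42 (since 42 = 1·23 + 19 with remainder 19 ≠ 0), so F_{347^23} is not a subfield of F_{347^42}. Equivalently: if it were, the tower law would give 23 = [F_{347^23}:F_347] dividing [F_{347^42}:F_347] = 42, contradiction.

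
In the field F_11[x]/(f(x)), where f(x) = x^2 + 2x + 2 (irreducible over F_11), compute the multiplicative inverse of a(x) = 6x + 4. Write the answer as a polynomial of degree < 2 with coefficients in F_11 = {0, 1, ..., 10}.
a(x)^(-1) ≡ 7x + 2 (mod f(x))

Since f is irreducible over F_11, F_11[x]/(f) is a field and a(x) ≠ 0 has an inverse. Apply the extended Euclidean algorithm to f(x) and a(x) in F_11[x]: f(x) = (2x + 10)·a(x) + (6). The last nonzero remainder is the constant 6 = gcd(f, a) in F_11. Back-substituting through the division chain expresses 6 = s(x)·a(x) + t(x)·f(x) with s(x) ≡ 9x + 1 (mod f), so (9x + 1)·a(x) ≡ 6 (mod f). Multiplying by 6^(-1) ≡ 2 in F_11 gives a(x)^(-1) ≡ 2·(9x + 1) ≡ 7x + 2 (mod f). Check: (6x + 4)·(7x + 2) = 9x^2 + 7x + 8 ≡ 1 (mod x^2 + 2x + 2).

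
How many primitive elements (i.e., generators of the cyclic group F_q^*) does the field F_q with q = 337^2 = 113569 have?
There are φ(113568) = 29952 primitive elements

F_q^* is cyclic of order q - 1 = 113568. A cyclic group of order m has exactly φ(m) generators. Here m = 113568 = 2^5 · 3 · 7 · 13^2, so the number of primitive elements is φ(113568) = 29952.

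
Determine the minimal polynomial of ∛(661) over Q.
m_α(x) = x^3 - 661

α satisfies α^3 = 661, so x^3 - 661 annihilates α. By the rational root test, a rational root p/q (in lowest terms) of x^3 - 661 would satisfy p^3 = 661 q^3, forcing q = 1 and p^3 = 661; but 661 is not a perfect cube, contradiction. A monic cubic over Q with no rational root is irreducible (any nontrivial factorization would include a linear factor). Hence x^3 - 661 is the minimal polynomial of α, and in particular [Q(α):Q] = 3.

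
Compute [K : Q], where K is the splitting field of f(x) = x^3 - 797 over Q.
[K : Q] = 6

The roots of x^3 - 797 are ∛797, ω∛797, ω^2∛797 where ω = e^(2πi/3) is a primitive cube root of unity, so K = Q(∛797, ω). Now [Q(∛797):Q] = 3 (since 797 is not a perfect cube, x^3 - 797 is irreducible) and [Q(ω):Q] = 2. Both 2 and 3 divide [K:Q], and [K:Q] ≤ 3·2 = 6, so [K:Q] = 6. (Equivalently: Q(∛797) ⊂ R but ω ∉ R, so [K : Q(∛797)] = 2.)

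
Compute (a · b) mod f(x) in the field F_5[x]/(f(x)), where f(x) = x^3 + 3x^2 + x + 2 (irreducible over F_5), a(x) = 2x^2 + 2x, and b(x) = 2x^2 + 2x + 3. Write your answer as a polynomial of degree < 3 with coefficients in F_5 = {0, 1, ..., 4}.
a · b ≡ 3x^2 + 2x + 3 (mod f(x))

Multiply in F_5[x]: a(x)·b(x) = (2x^2 + 2x)·(2x^2 + 2x + 3) = 4x^4 + 3x^3 + x. This has degree ≥ 3, so divide by f(x) over F_5: 4x^4 + 3x^3 + x = (4x + 1)·(x^3 + 3x^2 + x + 2) + (3x^2 + 2x + 3). Hence a·b ≡ 3x^2 + 2x + 3 (mod f). (F_5[x]/(f) is a field with 5^3 = 125 elements since f is irreducible of degree 3.)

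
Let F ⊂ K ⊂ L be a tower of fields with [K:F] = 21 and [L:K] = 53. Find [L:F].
[L:F] = 1113

The tower law says that for any tower of field extensions F ⊂ K ⊂ L with finite degrees, [L:F] = [L:K] · [K:F]. Here this gives [L:F] = 53 · 21 = 1113.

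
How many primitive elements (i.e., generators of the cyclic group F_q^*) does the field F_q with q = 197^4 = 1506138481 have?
There are φ(1506138480) = 312883200 primitive elements

F_q^* is cyclic of order q - 1 = 1506138480. A cyclic group of order m has exactly φ(m) generators. Here m = 1506138480 = 2^4 · 3^2 · 5 · 7^2 · 11 · 3881, so the number of primitive elements is φ(1506138480) = 312883200.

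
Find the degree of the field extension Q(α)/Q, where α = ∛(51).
[Q(α):Q] = 3

The minimal polynomial of α is x^3 - 51, irreducible over Q since 51 is not a perfect cube (so x^3 - 51 has no rational root). Hence [Q(α):Q] = deg(m_α) = 3.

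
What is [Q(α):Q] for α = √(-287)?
[Q(α):Q] = 2

[Q(α):Q] equals the degree of the minimal polynomial of α. Here α^2 = -287 and x^2 + 287 is irreducible (d = -287 is squarefree, ≠ 1, hence not a square), so deg(m_α) = 2. Thus [Q(α):Q] = 2.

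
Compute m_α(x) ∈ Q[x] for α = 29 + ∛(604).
m_α(x) = x^3 - 87x^2 + 2523x - 24993

Set β = α - 29 = ∛(604), so β^3 = 604. Then (α - 29)^3 - 604 = 0, i.e. α is a root of g(x) = (x - 29)^3 - 604 = x^3 - 87x^2 + 2523x - 24993. Since g(x) = h(x - 29) where h(x) = x^3 - 604, and h is irreducible over Q (because 604 is not a perfect cube, so h has no rational root, and a monic cubic with no rational root is irreducible), g is also irreducible (irreducibility is preserved under the substitution x → x - 29). Hence m_α(x) = x^3 - 87x^2 + 2523x - 24993.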